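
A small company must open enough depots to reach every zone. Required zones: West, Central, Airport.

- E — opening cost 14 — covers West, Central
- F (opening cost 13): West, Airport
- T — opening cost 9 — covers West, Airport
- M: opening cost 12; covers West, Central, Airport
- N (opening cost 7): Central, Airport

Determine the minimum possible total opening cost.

12

The greedy cost-per-new-zone heuristic would pick N and T for 16, but a cheaper cover exists.
M alone covers West, Central, Airport — every zone.
Total opening cost: 12.
No cover costs less than 12.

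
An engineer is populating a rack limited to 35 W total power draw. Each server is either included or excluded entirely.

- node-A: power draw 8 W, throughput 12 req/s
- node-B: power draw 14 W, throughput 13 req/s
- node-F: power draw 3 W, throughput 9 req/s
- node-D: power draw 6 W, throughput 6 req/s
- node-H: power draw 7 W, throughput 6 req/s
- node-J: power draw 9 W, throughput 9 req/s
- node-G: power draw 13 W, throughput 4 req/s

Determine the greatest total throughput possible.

Allowing fractional choices, the relaxed optimum would be about 44.4, but servers are indivisible.
node-A + node-B + node-F + node-J: power draw 8 + 14 + 3 + 9 = 34 ≤ 35, throughput 12 + 13 + 9 + 9 = 43.
node-A + node-B + node-F + node-D: power draw 8 + 14 + 3 + 6 = 31 ≤ 35, throughput 12 + 13 + 9 + 6 = 40.
node-A + node-F + node-D + node-H + node-J: power draw 8 + 3 + 6 + 7 + 9 = 33 ≤ 35, throughput 12 + 9 + 6 + 6 + 9 = 42.
Best is node-A, node-B, node-F, and node-J with total throughput 43.

43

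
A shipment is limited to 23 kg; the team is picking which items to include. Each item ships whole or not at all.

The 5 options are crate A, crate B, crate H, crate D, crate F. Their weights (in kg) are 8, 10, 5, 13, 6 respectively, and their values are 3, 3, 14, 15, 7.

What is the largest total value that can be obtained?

29

This is a 0-1 knapsack instance.
Allowing fractional choices, the relaxed optimum would be about 34.8, but items are indivisible.
crate B + crate H + crate F: weight 10 + 5 + 6 = 21 ≤ 23, value 3 + 14 + 7 = 24.
crate A + crate H + crate F: weight 8 + 5 + 6 = 19 ≤ 23, value 3 + 14 + 7 = 24.
crate H + crate D: weight 5 + 13 = 18 ≤ 23, value 14 + 15 = 29.
Best is crate H and crate D with total value 29.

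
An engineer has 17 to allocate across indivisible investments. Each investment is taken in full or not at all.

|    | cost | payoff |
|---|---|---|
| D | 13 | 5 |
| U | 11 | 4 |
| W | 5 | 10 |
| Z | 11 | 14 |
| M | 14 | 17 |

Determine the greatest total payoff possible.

24

Take W and Z: cost 5 + 11 = 16 ≤ 17, payoff 10 + 14 = 24.
No other feasible combination does better.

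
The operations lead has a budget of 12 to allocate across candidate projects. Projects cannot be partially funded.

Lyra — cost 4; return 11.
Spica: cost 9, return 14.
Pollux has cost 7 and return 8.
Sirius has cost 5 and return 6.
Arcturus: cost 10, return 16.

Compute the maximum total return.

19

Lyra + Sirius: cost 4 + 5 = 9 ≤ 12, return 11 + 6 = 17.
Lyra + Pollux: cost 4 + 7 = 11 ≤ 12, return 11 + 8 = 19.
Best is Lyra and Pollux with total return 19.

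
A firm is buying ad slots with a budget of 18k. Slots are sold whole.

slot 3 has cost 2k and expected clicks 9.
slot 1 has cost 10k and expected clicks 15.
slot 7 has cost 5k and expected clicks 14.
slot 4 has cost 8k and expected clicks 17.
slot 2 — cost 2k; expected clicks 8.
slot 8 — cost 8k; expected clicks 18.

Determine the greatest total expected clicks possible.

49

Allowing fractional choices, the relaxed optimum would be about 51.1, but ad slots are indivisible.
slot 3 + slot 4 + slot 8: cost 2 + 8 + 8 = 18 ≤ 18, expected clicks 9 + 17 + 18 = 44.
slot 3 + slot 7 + slot 4 + slot 2: cost 2 + 5 + 8 + 2 = 17 ≤ 18, expected clicks 9 + 14 + 17 + 8 = 48.
slot 3 + slot 7 + slot 2 + slot 8: cost 2 + 5 + 2 + 8 = 17 ≤ 18, expected clicks 9 + 14 + 8 + 18 = 49.
Best is slot 3, slot 7, slot 2, and slot 8 with total expected clicks 49.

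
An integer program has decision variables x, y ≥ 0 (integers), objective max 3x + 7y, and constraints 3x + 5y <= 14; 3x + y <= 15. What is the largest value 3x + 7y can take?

Relaxing integrality, the LP optimum is 19.60 at (x,y) = (0, 2.8), which is not an integer point.
(x,y)=(1,2): 3·1+5·2=13≤14, 3·1+1·2=5≤15, objective 17.
(x,y)=(0,2): 3·0+5·2=10≤14, 3·0+1·2=2≤15, objective 14.
Maximum is 17 at (x,y)=(1,2).

17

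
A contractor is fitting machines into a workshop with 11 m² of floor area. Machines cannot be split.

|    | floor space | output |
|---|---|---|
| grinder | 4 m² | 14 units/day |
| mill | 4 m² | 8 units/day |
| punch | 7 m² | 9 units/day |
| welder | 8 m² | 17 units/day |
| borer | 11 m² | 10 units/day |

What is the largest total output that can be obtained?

This is an integer program with binary decision variables.
grinder + mill: floor space 4 + 4 = 8 ≤ 11, output 14 + 8 = 22.
grinder + punch: floor space 4 + 7 = 11 ≤ 11, output 14 + 9 = 23.
welder: floor space 8 ≤ 11, output 17.
Best is grinder and punch with total output 23.

23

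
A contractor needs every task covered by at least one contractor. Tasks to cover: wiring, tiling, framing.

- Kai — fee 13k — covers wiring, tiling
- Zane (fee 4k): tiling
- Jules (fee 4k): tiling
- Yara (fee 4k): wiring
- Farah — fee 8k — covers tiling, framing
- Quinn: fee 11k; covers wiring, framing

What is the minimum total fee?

The greedy cost-per-new-task heuristic would pick Zane, Yara, and Farah for 16, but a cheaper cover exists.
Choose Yara and Farah: together they cover wiring, tiling, framing — every task.
Total fee: 4 + 8 = 12.
No cover costs less than 12.

12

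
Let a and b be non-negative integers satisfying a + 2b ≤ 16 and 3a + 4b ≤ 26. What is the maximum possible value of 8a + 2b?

64

(a,b)=(8,0) is feasible, giving 64.
(a,b)=(7,1) is feasible, giving 58.
Maximum is 64 at (a,b)=(8,0).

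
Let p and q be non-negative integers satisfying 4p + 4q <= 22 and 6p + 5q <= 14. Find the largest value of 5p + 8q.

16

Relaxing integrality, the LP optimum is 22.40 at (p,q) = (0, 2.8), which is not an integer point.
(p,q)=(0,2): 4·0+4·2=8≤22, 6·0+5·2=10≤14, objective 16.
(p,q)=(1,1): 4·1+4·1=8≤22, 6·1+5·1=11≤14, objective 13.
(p,q)=(0,1): 4·0+4·1=4≤22, 6·0+5·1=5≤14, objective 8.
The best lattice point is (0,2), giving 16.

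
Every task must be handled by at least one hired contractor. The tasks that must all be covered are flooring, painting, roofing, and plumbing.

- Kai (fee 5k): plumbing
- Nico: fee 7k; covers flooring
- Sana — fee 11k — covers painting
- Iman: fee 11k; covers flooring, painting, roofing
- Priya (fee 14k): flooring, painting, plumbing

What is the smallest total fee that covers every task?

16

Choose Kai and Iman: together they cover flooring, painting, roofing, plumbing — every task.
Total fee: 5 + 11 = 16.
No cover costs less than 16.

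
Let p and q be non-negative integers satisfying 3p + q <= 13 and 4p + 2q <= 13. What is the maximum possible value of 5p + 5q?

Relaxing integrality, the LP optimum is 32.50 at (p,q) = (0, 6.5), which is not an integer point.
(p,q)=(0,6): 3·0+1·6=6≤13, 4·0+2·6=12≤13, objective 30.
(p,q)=(0,5): 3·0+1·5=5≤13, 4·0+2·5=10≤13, objective 25.
Maximum is 30 at (p,q)=(0,6).

30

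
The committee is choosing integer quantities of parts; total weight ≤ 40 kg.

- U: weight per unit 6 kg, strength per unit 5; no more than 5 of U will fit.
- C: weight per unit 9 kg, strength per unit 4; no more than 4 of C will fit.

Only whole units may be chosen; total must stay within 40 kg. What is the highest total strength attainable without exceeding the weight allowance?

29

5×U: weight 30 ≤ 40, strength 5·5 = 25.
5×U and 1×C: weight 39 ≤ 40, strength 5·5 + 1·4 = 29.
Best is 29.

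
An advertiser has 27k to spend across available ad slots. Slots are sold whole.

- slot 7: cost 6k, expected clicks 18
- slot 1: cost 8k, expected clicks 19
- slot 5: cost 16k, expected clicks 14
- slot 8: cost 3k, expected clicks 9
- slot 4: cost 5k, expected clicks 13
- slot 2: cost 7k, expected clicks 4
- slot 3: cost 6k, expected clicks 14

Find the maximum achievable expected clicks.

64

Allowing fractional choices, the relaxed optimum would be about 70.7, but ad slots are indivisible.
slot 7 + slot 1 + slot 4 + slot 3: cost 6 + 8 + 5 + 6 = 25 ≤ 27, expected clicks 18 + 19 + 13 + 14 = 64.
slot 7 + slot 1 + slot 8 + slot 3: cost 6 + 8 + 3 + 6 = 23 ≤ 27, expected clicks 18 + 19 + 9 + 14 = 60.
Best is slot 7, slot 1, slot 4, and slot 3 with total expected clicks 64.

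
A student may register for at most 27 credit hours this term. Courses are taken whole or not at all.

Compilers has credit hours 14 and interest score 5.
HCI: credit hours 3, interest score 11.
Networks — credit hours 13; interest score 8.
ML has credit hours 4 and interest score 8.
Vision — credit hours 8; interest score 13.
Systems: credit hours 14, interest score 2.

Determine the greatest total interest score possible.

Allowing fractional choices, the relaxed optimum would be about 39.4, but courses are indivisible.
HCI + ML + Vision: credit hours 3 + 4 + 8 = 15 ≤ 27, interest score 11 + 8 + 13 = 32.
HCI + Networks + Vision: credit hours 3 + 13 + 8 = 24 ≤ 27, interest score 11 + 8 + 13 = 32.
Compilers + HCI + Vision: credit hours 14 + 3 + 8 = 25 ≤ 27, interest score 5 + 11 + 13 = 29.
The maximum interest score is 32; one optimal choice is HCI, ML, and Vision.

32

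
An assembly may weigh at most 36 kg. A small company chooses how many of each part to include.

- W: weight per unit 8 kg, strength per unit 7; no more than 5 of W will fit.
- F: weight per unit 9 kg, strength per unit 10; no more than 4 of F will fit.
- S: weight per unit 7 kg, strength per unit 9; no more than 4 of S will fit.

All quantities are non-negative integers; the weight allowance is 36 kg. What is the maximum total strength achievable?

Take 1×W and 4×S: weight 36 ≤ 36, strength 1·7 + 4·9 = 43.
S has the best ratio (9/7) and is taken to its limit of 4; remaining capacity is filled optimally with the others.

43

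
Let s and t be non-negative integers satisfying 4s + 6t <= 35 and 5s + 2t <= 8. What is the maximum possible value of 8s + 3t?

12

The continuous relaxation peaks at (1.6, 0) with value 12.80; rounding to a feasible lattice point costs some objective.
(s,t)=(0,4): 4·0+6·4=24≤35, 5·0+2·4=8≤8, objective 12.
(s,t)=(1,1): 4·1+6·1=10≤35, 5·1+2·1=7≤8, objective 11.
(s,t)=(0,3): 4·0+6·3=18≤35, 5·0+2·3=6≤8, objective 9.
The best lattice point is (0,4), giving 12.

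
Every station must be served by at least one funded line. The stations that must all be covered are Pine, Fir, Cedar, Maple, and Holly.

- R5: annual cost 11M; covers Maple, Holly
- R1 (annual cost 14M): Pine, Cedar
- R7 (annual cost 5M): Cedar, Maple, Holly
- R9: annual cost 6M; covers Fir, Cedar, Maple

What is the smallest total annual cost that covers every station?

25

Choose R1, R7, and R9: together they cover Pine, Fir, Cedar, Maple, Holly — every station.
Total annual cost: 14 + 5 + 6 = 25.
No cover costs less than 25.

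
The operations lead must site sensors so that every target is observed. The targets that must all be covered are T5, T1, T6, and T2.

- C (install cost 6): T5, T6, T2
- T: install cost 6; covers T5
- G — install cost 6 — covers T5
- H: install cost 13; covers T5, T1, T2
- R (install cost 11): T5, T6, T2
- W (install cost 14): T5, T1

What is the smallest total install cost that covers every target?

This is an integer covering problem.
Choose C and H: together they cover T5, T1, T6, T2 — every target.
Total install cost: 6 + 13 = 19.
No cover costs less than 19.

19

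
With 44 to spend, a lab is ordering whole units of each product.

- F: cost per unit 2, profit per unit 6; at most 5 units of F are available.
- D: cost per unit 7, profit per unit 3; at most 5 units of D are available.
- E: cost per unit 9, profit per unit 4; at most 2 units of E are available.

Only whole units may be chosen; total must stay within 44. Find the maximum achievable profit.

44

This is a bounded integer knapsack.
Take 5×F, 2×D, and 2×E: cost 42 ≤ 44, profit 5·6 + 2·3 + 2·4 = 44.
F has the best ratio (6/2) and is taken to its limit of 5; remaining capacity is filled optimally with the others.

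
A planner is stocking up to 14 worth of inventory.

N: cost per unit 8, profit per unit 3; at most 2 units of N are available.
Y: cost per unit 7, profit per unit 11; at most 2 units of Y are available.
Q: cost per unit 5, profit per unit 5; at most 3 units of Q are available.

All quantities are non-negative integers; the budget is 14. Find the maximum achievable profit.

Y has the best ratio (11/7); taking only Y gives at most 2×11 = 22 (stopped by the cost limit).
Optimal: 2×Y: cost 14 ≤ 14, profit 2·11 = 22.

22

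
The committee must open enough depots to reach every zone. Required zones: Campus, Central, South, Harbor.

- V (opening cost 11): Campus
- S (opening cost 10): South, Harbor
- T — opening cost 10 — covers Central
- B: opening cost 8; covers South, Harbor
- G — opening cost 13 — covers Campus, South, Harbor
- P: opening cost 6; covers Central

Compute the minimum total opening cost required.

This is an integer covering problem.
The greedy cost-per-new-zone heuristic would pick B, P, and V for 25, but a cheaper cover exists.
Choose G and P: together they cover Campus, Central, South, Harbor — every zone.
Total opening cost: 13 + 6 = 19.
No cover costs less than 19.

19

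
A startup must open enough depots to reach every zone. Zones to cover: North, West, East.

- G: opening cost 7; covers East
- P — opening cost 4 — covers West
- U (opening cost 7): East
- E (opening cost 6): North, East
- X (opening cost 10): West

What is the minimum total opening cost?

This is an integer covering problem.
Choose P and E: together they cover North, West, East — every zone.
Total opening cost: 4 + 6 = 10.

10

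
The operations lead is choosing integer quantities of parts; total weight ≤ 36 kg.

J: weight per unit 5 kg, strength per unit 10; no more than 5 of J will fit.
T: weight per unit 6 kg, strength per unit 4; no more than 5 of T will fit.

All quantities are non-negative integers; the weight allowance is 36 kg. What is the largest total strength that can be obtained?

54

This is a bounded integer knapsack.
Take 5×J and 1×T: weight 31 ≤ 36, strength 5·10 + 1·4 = 54.
J has the best ratio (10/5) and is taken to its limit of 5; remaining capacity is filled optimally with the others.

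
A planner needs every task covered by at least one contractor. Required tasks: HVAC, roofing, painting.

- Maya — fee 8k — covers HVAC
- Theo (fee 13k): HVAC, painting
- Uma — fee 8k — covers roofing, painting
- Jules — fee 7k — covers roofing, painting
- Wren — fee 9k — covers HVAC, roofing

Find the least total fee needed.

This is an integer covering problem.
Choose Maya and Jules: together they cover HVAC, roofing, painting — every task.
Total fee: 8 + 7 = 15.
No cover costs less than 15.

15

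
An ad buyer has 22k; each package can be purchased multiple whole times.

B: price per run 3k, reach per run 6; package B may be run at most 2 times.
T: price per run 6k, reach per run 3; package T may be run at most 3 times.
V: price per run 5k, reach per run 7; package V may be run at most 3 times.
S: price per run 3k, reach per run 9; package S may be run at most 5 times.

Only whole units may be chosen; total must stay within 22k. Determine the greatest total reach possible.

S has the best ratio (9/3); taking only S gives at most 5×9 = 45 (stopped by the supply cap of 5).
Mixing does better — 2×B and 5×S: price 21 ≤ 22, reach 2·6 + 5·9 = 57.

57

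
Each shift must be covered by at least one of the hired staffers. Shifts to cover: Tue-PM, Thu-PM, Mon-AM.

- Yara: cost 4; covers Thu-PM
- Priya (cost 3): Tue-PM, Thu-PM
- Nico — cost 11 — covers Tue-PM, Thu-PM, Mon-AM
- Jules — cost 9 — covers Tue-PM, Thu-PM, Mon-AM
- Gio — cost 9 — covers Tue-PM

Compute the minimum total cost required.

9

The greedy cost-per-new-shift heuristic would pick Priya and Jules for 12, but a cheaper cover exists.
Jules alone covers Tue-PM, Thu-PM, Mon-AM — every shift.
Total cost: 9.
No cover costs less than 9.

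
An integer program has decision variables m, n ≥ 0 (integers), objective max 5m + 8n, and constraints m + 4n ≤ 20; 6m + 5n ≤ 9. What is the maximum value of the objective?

8

(m,n)=(0,1) is feasible, giving 8.
(m,n)=(1,0) is feasible, giving 5.
(m,n)=(0,0) is feasible, giving 0.
The best lattice point is (0,1), giving 8.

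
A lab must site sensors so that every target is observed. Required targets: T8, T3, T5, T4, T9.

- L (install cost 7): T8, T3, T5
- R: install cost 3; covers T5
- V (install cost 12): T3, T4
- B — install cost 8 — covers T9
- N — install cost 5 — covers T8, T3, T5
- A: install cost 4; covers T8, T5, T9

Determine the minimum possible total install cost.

The greedy cost-per-new-target heuristic would pick A, N, and V for 21, but a cheaper cover exists.
Choose V and A: together they cover T8, T3, T5, T4, T9 — every target.
Total install cost: 12 + 4 = 16.
No cover costs less than 16.

16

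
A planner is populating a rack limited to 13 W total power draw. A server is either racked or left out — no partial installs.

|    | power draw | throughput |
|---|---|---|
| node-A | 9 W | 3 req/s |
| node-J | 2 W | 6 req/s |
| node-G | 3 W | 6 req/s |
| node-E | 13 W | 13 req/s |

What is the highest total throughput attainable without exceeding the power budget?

This is an integer program with binary decision variables.
Allowing fractional choices, the relaxed optimum would be about 20.0, but servers are indivisible.
node-E: power draw 13 ≤ 13, throughput 13.
node-J + node-G: power draw 2 + 3 = 5 ≤ 13, throughput 6 + 6 = 12.
node-A + node-J: power draw 9 + 2 = 11 ≤ 13, throughput 3 + 6 = 9.
Best is node-E with total throughput 13.

13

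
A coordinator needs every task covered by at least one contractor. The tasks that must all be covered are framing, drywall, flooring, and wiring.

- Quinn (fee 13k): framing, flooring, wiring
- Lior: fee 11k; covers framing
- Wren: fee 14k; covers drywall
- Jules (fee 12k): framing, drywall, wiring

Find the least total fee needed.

25

Choose Quinn and Jules: together they cover framing, drywall, flooring, wiring — every task.
Total fee: 13 + 12 = 25.
No cover costs less than 25.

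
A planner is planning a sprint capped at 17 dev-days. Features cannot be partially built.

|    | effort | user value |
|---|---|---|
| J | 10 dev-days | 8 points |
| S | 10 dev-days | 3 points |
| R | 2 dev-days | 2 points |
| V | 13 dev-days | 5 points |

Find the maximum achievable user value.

10

Allowing fractional choices, the relaxed optimum would be about 11.9, but features are indivisible.
J: effort 10 ≤ 17, user value 8.
R + V: effort 2 + 13 = 15 ≤ 17, user value 2 + 5 = 7.
J + R: effort 10 + 2 = 12 ≤ 17, user value 8 + 2 = 10.
Best is J and R with total user value 10.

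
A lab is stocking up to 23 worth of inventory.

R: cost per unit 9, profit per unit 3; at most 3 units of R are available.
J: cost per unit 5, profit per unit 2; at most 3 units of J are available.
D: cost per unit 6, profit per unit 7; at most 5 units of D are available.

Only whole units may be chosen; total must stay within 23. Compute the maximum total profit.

This is a bounded integer knapsack.
Take 1×J and 3×D: cost 23 ≤ 23, profit 1·2 + 3·7 = 23.
No other integer combination yields more.

23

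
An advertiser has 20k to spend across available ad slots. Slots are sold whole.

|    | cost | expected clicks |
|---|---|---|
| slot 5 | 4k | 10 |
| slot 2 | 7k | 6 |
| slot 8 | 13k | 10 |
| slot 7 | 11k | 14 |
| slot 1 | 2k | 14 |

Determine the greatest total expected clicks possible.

38

Take slot 5, slot 7, and slot 1: cost 4 + 11 + 2 = 17 ≤ 20, expected clicks 10 + 14 + 14 = 38.
No other feasible combination does better.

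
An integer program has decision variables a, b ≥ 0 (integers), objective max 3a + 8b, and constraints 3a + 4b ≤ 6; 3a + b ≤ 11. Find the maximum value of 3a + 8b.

(a,b)=(0,1): 3·0+4·1=4≤6, 3·0+1·1=1≤11, objective 8.
(a,b)=(1,0): 3·1+4·0=3≤6, 3·1+1·0=3≤11, objective 3.
(a,b)=(0,0): 3·0+4·0=0≤6, 3·0+1·0=0≤11, objective 0.
Maximum is 8 at (a,b)=(0,1).

8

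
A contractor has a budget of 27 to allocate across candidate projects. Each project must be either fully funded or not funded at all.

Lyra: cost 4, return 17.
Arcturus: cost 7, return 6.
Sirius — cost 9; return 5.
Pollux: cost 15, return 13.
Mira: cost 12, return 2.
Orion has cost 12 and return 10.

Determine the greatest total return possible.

36

Allowing fractional choices, the relaxed optimum would be about 36.8, but projects are indivisible.
Lyra + Arcturus + Pollux: cost 4 + 7 + 15 = 26 ≤ 27, return 17 + 6 + 13 = 36.
Lyra + Arcturus + Orion: cost 4 + 7 + 12 = 23 ≤ 27, return 17 + 6 + 10 = 33.
Lyra + Sirius + Orion: cost 4 + 9 + 12 = 25 ≤ 27, return 17 + 5 + 10 = 32.
Best is Lyra, Arcturus, and Pollux with total return 36.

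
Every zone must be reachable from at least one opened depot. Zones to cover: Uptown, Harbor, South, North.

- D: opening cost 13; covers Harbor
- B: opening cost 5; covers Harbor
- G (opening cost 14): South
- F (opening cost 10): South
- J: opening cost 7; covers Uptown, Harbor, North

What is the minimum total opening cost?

This is an integer covering problem.
Choose F and J: together they cover Uptown, Harbor, South, North — every zone.
Total opening cost: 10 + 7 = 17.
No cover costs less than 17.

17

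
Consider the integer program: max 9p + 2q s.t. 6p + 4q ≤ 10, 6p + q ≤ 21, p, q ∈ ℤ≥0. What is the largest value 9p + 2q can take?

11

(p,q)=(1,1): 6·1+4·1=10≤10, 6·1+1·1=7≤21, objective 11.
(p,q)=(1,0): 6·1+4·0=6≤10, 6·1+1·0=6≤21, objective 9.
(p,q)=(0,2): 6·0+4·2=8≤10, 6·0+1·2=2≤21, objective 4.
The best lattice point is (1,1), giving 11.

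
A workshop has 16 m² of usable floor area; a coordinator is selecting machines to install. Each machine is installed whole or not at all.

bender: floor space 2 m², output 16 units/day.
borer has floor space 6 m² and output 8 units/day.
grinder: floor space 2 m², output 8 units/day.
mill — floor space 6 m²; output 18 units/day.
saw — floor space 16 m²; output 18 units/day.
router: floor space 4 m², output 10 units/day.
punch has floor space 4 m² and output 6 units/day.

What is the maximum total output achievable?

Allowing fractional choices, the relaxed optimum would be about 55.0, but machines are indivisible.
bender + borer + grinder + mill: floor space 2 + 6 + 2 + 6 = 16 ≤ 16, output 16 + 8 + 8 + 18 = 50.
bender + grinder + mill + router: floor space 2 + 2 + 6 + 4 = 14 ≤ 16, output 16 + 8 + 18 + 10 = 52.
bender + mill + router + punch: floor space 2 + 6 + 4 + 4 = 16 ≤ 16, output 16 + 18 + 10 + 6 = 50.
Best is bender, grinder, mill, and router with total output 52.

52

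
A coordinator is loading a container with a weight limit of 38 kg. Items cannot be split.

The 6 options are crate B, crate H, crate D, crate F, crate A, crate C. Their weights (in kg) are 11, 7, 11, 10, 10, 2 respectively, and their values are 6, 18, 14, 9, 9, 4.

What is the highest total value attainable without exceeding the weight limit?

50

Take crate H, crate D, crate F, and crate A: weight 7 + 11 + 10 + 10 = 38 ≤ 38, value 18 + 14 + 9 + 9 = 50.
No other feasible combination does better.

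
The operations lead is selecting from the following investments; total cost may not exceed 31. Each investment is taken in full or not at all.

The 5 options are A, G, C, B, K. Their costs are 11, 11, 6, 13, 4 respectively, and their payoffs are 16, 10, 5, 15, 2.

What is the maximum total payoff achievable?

36

A + C + B: cost 11 + 6 + 13 = 30 ≤ 31, payoff 16 + 5 + 15 = 36.
A + B + K: cost 11 + 13 + 4 = 28 ≤ 31, payoff 16 + 15 + 2 = 33.
Best is A, C, and B with total payoff 36.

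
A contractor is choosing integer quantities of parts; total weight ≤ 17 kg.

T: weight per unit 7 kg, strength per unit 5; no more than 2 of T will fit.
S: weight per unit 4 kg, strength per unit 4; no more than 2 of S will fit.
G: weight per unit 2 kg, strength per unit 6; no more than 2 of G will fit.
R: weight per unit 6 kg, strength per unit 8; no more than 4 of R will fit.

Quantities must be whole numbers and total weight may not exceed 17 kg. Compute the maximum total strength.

1×T, 2×G, and 1×R: weight 17 ≤ 17, strength 1·5 + 2·6 + 1·8 = 25.
2×G and 2×R: weight 16 ≤ 17, strength 2·6 + 2·8 = 28.
Best is 28.

28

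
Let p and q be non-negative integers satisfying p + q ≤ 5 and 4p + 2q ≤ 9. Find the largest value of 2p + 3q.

12

(p,q)=(0,4) is feasible, giving 12.
(p,q)=(0,3) is feasible, giving 9.
The best lattice point is (0,4), giving 12.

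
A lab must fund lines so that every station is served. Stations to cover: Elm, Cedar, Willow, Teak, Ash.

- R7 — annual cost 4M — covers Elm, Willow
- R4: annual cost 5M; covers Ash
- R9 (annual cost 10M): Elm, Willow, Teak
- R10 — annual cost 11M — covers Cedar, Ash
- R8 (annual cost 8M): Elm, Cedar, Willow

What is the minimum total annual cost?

The greedy cost-per-new-station heuristic would pick R7, R4, R8, and R9 for 27, but a cheaper cover exists.
Choose R9 and R10: together they cover Elm, Cedar, Willow, Teak, Ash — every station.
Total annual cost: 10 + 11 = 21.
No cover costs less than 21.

21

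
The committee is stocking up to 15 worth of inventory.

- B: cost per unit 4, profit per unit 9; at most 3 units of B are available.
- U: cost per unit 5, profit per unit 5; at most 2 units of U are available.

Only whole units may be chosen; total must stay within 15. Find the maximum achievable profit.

This is a bounded integer knapsack.
3×B: cost 12 ≤ 15, profit 3·9 = 27.
2×B and 1×U: cost 13 ≤ 15, profit 2·9 + 1·5 = 23.
Best is 27.

27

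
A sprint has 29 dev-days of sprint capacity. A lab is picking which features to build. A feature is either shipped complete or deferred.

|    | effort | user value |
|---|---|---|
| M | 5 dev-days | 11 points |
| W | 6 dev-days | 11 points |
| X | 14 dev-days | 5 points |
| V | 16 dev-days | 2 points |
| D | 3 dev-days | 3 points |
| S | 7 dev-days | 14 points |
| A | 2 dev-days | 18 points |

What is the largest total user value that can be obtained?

This is a 0-1 knapsack instance.
Take M, W, D, S, and A: effort 5 + 6 + 3 + 7 + 2 = 23 ≤ 29, user value 11 + 11 + 3 + 14 + 18 = 57.
No other feasible combination does better.

57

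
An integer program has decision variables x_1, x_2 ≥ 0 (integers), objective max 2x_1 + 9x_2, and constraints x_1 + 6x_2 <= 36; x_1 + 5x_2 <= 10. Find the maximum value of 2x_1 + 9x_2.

(x_1,x_2)=(10,0) is feasible, giving 20.
(x_1,x_2)=(9,0) is feasible, giving 18.
Maximum is 20 at (x_1,x_2)=(10,0).

20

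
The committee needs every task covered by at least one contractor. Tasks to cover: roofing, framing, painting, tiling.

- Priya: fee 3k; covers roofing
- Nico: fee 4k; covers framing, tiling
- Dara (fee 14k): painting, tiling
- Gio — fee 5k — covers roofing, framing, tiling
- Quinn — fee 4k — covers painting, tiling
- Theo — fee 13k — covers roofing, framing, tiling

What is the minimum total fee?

9

Choose Gio and Quinn: together they cover roofing, framing, painting, tiling — every task.
Total fee: 5 + 4 = 9.
No cover costs less than 9.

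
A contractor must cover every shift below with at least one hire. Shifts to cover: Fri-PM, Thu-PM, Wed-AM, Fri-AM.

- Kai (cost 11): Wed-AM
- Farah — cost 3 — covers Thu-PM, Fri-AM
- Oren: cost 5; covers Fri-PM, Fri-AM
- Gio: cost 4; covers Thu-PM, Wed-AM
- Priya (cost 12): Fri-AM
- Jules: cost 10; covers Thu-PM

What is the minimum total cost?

9

The greedy cost-per-new-shift heuristic would pick Farah, Gio, and Oren for 12, but a cheaper cover exists.
Choose Oren and Gio: together they cover Fri-PM, Thu-PM, Wed-AM, Fri-AM — every shift.
Total cost: 5 + 4 = 9.
No cover costs less than 9.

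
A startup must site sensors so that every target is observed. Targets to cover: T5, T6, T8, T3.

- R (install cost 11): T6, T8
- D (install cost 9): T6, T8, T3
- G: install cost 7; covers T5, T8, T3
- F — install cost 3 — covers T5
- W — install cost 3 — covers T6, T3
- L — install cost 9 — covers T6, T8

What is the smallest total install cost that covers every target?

10

This is a weighted set-cover instance.
The greedy cost-per-new-target heuristic would pick W, F, and G for 13, but a cheaper cover exists.
Choose G and W: together they cover T5, T6, T8, T3 — every target.
Total install cost: 7 + 3 = 10.
No cover costs less than 10.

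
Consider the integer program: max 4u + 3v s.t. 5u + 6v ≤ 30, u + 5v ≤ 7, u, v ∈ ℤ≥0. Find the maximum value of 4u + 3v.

(u,v)=(6,0) is feasible, giving 24.
(u,v)=(5,0) is feasible, giving 20.
No feasible integer point exceeds 24.

24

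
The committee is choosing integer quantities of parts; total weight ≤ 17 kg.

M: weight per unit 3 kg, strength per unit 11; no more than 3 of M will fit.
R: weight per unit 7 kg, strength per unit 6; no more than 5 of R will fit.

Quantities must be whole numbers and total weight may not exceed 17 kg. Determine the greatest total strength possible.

39

This is a bounded integer knapsack.
3×M and 1×R: weight 16 ≤ 17, strength 3·11 + 1·6 = 39.
3×M: weight 9 ≤ 17, strength 3·11 = 33.
Best is 39.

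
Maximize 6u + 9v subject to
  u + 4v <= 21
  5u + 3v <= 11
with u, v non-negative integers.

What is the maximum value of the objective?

Relaxing integrality, the LP optimum is 33.00 at (u,v) = (0, 3.67), which is not an integer point.
(u,v)=(0,3): 1·0+4·3=12≤21, 5·0+3·3=9≤11, objective 27.
(u,v)=(1,2): 1·1+4·2=9≤21, 5·1+3·2=11≤11, objective 24.
The best lattice point is (0,3), giving 27.

27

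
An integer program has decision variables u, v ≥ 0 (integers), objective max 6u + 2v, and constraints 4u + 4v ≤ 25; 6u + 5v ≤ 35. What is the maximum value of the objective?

Relaxing integrality, the LP optimum is 35.00 at (u,v) = (5.83, 0), which is not an integer point.
(u,v)=(5,1): 4·5+4·1=24≤25, 6·5+5·1=35≤35, objective 32.
(u,v)=(5,0): 4·5+4·0=20≤25, 6·5+5·0=30≤35, objective 30.
(u,v)=(4,2): 4·4+4·2=24≤25, 6·4+5·2=34≤35, objective 28.
Maximum is 32 at (u,v)=(5,1).

32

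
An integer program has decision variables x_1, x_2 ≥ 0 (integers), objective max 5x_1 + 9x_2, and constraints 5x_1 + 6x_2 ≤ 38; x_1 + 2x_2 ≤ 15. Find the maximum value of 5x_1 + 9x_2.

54

The continuous relaxation peaks at (0, 6.33) with value 57.00; rounding to a feasible lattice point costs some objective.
(x_1,x_2)=(0,6): 5·0+6·6=36≤38, 1·0+2·6=12≤15, objective 54.
(x_1,x_2)=(1,5): 5·1+6·5=35≤38, 1·1+2·5=11≤15, objective 50.
The best lattice point is (0,6), giving 54.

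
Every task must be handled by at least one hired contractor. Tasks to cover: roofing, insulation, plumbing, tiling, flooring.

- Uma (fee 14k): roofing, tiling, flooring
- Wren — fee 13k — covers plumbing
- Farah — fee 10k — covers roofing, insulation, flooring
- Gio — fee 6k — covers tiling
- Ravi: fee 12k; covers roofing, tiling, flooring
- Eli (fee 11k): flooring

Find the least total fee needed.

This is a weighted set-cover instance.
Choose Wren, Farah, and Gio: together they cover roofing, insulation, plumbing, tiling, flooring — every task.
Total fee: 13 + 10 + 6 = 29.
No cover costs less than 29.

29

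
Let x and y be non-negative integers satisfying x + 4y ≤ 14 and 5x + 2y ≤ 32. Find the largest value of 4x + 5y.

The continuous relaxation peaks at (5.56, 2.11) with value 32.78; rounding to a feasible lattice point costs some objective.
(x,y)=(5,2): 1·5+4·2=13≤14, 5·5+2·2=29≤32, objective 30.
(x,y)=(6,1): 1·6+4·1=10≤14, 5·6+2·1=32≤32, objective 29.
The best lattice point is (5,2), giving 30.

30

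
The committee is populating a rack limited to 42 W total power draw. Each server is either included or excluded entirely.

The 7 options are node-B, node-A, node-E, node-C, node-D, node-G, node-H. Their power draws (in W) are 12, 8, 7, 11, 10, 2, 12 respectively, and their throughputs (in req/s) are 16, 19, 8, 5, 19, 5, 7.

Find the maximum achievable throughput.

Take node-B, node-A, node-E, node-D, and node-G: power draw 12 + 8 + 7 + 10 + 2 = 39 ≤ 42, throughput 16 + 19 + 8 + 19 + 5 = 67.
No other feasible combination does better.

67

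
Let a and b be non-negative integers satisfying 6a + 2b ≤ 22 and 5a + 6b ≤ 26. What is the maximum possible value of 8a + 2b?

The continuous relaxation peaks at (3.67, 0) with value 29.33; rounding to a feasible lattice point costs some objective.
(a,b)=(3,1): 6·3+2·1=20≤22, 5·3+6·1=21≤26, objective 26.
(a,b)=(3,0): 6·3+2·0=18≤22, 5·3+6·0=15≤26, objective 24.
(a,b)=(2,2): 6·2+2·2=16≤22, 5·2+6·2=22≤26, objective 20.
Maximum is 26 at (a,b)=(3,1).

26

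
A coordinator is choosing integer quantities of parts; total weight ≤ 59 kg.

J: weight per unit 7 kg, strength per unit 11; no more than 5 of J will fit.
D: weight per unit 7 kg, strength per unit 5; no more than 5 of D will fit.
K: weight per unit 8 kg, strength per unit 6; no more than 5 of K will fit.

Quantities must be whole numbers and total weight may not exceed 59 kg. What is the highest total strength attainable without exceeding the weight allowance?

Take 5×J and 3×K: weight 59 ≤ 59, strength 5·11 + 3·6 = 73.
J has the best ratio (11/7) and is taken to its limit of 5; remaining capacity is filled optimally with the others.

73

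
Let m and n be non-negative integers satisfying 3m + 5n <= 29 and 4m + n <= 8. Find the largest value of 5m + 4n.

21

(m,n)=(1,4) is feasible, giving 21.
(m,n)=(0,5) is feasible, giving 20.
(m,n)=(1,3) is feasible, giving 17.
The best lattice point is (1,4), giving 21.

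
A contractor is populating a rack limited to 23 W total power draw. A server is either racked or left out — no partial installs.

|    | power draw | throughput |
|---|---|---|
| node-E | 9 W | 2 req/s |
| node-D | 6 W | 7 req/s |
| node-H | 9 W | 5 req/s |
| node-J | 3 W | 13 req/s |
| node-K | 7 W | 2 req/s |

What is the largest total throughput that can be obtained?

This is an integer program with binary decision variables.
Take node-D, node-H, and node-J: power draw 6 + 9 + 3 = 18 ≤ 23, throughput 7 + 5 + 13 = 25.
No other feasible combination does better.

25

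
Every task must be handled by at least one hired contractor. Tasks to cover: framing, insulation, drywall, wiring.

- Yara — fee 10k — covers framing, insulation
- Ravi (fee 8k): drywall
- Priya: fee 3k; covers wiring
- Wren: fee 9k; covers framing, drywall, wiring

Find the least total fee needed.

19

The greedy cost-per-new-task heuristic would pick Priya, Wren, and Yara for 22, but a cheaper cover exists.
Choose Yara and Wren: together they cover framing, insulation, drywall, wiring — every task.
Total fee: 10 + 9 = 19.
No cover costs less than 19.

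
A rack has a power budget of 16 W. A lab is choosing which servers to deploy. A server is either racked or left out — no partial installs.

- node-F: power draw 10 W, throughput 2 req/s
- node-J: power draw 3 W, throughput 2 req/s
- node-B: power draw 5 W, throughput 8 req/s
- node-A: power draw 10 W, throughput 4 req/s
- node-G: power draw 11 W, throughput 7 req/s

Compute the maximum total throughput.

15

Allowing fractional choices, the relaxed optimum would be about 15.1, but servers are indivisible.
node-J + node-B: power draw 3 + 5 = 8 ≤ 16, throughput 2 + 8 = 10.
node-B + node-G: power draw 5 + 11 = 16 ≤ 16, throughput 8 + 7 = 15.
node-B + node-A: power draw 5 + 10 = 15 ≤ 16, throughput 8 + 4 = 12.
Best is node-B and node-G with total throughput 15.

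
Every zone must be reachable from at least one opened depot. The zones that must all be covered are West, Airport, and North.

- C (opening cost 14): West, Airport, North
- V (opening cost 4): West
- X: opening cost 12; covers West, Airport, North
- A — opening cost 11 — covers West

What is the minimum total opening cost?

The greedy cost-per-new-zone heuristic would pick V and X for 16, but a cheaper cover exists.
X alone covers West, Airport, North — every zone.
Total opening cost: 12.
No cover costs less than 12.

12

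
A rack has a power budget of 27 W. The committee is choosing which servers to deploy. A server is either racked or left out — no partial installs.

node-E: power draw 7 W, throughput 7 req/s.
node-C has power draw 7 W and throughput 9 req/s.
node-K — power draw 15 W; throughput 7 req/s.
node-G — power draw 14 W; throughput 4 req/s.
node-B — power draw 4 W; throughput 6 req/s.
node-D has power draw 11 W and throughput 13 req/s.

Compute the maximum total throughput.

Take node-E, node-C, and node-D: power draw 7 + 7 + 11 = 25 ≤ 27, throughput 7 + 9 + 13 = 29.
No other feasible combination does better.

29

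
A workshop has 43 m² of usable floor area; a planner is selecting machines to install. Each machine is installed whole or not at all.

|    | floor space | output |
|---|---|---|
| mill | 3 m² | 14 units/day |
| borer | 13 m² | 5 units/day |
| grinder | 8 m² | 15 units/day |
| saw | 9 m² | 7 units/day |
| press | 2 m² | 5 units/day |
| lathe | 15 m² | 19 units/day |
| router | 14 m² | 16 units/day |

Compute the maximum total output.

69

This is an integer program with binary decision variables.
mill + saw + press + lathe + router: floor space 3 + 9 + 2 + 15 + 14 = 43 ≤ 43, output 14 + 7 + 5 + 19 + 16 = 61.
mill + grinder + press + lathe + router: floor space 3 + 8 + 2 + 15 + 14 = 42 ≤ 43, output 14 + 15 + 5 + 19 + 16 = 69.
mill + grinder + lathe + router: floor space 3 + 8 + 15 + 14 = 40 ≤ 43, output 14 + 15 + 19 + 16 = 64.
Best is mill, grinder, press, lathe, and router with total output 69.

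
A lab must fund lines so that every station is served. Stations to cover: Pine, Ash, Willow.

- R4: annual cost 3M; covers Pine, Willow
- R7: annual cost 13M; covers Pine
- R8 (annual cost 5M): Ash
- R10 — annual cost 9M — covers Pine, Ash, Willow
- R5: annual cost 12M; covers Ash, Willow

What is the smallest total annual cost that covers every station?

8

Choose R4 and R8: together they cover Pine, Ash, Willow — every station.
Total annual cost: 3 + 5 = 8.
No cover costs less than 8.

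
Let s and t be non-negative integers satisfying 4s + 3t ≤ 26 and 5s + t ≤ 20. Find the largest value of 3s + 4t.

(s,t)=(0,8) is feasible, giving 32.
(s,t)=(1,7) is feasible, giving 31.
No feasible integer point exceeds 32.

32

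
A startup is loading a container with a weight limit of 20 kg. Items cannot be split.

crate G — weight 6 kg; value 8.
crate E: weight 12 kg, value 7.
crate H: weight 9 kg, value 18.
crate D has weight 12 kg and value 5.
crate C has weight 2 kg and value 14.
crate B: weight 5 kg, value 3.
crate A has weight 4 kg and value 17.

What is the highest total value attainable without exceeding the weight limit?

crate H + crate C + crate A: weight 9 + 2 + 4 = 15 ≤ 20, value 18 + 14 + 17 = 49.
crate H + crate C + crate B + crate A: weight 9 + 2 + 5 + 4 = 20 ≤ 20, value 18 + 14 + 3 + 17 = 52.
Best is crate H, crate C, crate B, and crate A with total value 52.

52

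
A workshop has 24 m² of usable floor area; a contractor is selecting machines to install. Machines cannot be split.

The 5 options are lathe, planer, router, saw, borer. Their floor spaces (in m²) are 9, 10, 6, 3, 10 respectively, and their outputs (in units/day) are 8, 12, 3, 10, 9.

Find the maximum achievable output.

31

Allowing fractional choices, the relaxed optimum would be about 31.9, but machines are indivisible.
lathe + saw + borer: floor space 9 + 3 + 10 = 22 ≤ 24, output 8 + 10 + 9 = 27.
lathe + planer + saw: floor space 9 + 10 + 3 = 22 ≤ 24, output 8 + 12 + 10 = 30.
planer + saw + borer: floor space 10 + 3 + 10 = 23 ≤ 24, output 12 + 10 + 9 = 31.
Best is planer, saw, and borer with total output 31.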